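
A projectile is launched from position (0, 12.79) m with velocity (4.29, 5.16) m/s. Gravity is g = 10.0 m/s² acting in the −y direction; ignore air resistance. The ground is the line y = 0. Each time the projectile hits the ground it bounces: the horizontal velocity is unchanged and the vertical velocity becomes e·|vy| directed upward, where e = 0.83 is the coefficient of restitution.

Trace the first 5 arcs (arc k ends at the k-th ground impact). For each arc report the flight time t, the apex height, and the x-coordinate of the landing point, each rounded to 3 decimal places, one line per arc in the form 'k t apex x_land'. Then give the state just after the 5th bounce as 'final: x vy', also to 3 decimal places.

Arc 1: start y=12.790, vy=5.160 → t=2.197, apex=14.121, x_land=9.423, impact vy=-16.806
  bounce: vy ← 0.83·16.806 = 13.949
Arc 2: start y=0.000, vy=13.949 → t=2.790, apex=9.728, x_land=21.391, impact vy=-13.949
  bounce: vy ← 0.83·13.949 = 11.577
Arc 3: start y=0.000, vy=11.577 → t=2.315, apex=6.702, x_land=31.324, impact vy=-11.577
  bounce: vy ← 0.83·11.577 = 9.609
Arc 4: start y=0.000, vy=9.609 → t=1.922, apex=4.617, x_land=39.569, impact vy=-9.609
  bounce: vy ← 0.83·9.609 = 7.976
Arc 5: start y=0.000, vy=7.976 → t=1.595, apex=3.181, x_land=46.412, impact vy=-7.976
  bounce: vy ← 0.83·7.976 = 6.620

1 2.197 14.121 9.423
2 2.790 9.728 21.391
3 2.315 6.702 31.324
4 1.922 4.617 39.569
5 1.595 3.181 46.412
final: 46.412 6.620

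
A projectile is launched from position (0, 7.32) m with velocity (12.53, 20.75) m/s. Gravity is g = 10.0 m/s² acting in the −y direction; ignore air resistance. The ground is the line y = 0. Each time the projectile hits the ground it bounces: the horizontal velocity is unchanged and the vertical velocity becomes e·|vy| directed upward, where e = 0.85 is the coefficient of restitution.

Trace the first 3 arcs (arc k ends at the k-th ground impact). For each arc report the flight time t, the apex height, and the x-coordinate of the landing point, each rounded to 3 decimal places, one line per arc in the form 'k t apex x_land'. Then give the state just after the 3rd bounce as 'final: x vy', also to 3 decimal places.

Arc 1: start y=7.320, vy=20.750 → t=4.477, apex=28.848, x_land=56.097, impact vy=-24.020
  bounce: vy ← 0.85·24.020 = 20.417
Arc 2: start y=0.000, vy=20.417 → t=4.083, apex=20.843, x_land=107.262, impact vy=-20.417
  bounce: vy ← 0.85·20.417 = 17.354
Arc 3: start y=0.000, vy=17.354 → t=3.471, apex=15.059, x_land=150.752, impact vy=-17.354
  bounce: vy ← 0.85·17.354 = 14.751

1 4.477 28.848 56.097
2 4.083 20.843 107.262
3 3.471 15.059 150.752
final: 150.752 14.751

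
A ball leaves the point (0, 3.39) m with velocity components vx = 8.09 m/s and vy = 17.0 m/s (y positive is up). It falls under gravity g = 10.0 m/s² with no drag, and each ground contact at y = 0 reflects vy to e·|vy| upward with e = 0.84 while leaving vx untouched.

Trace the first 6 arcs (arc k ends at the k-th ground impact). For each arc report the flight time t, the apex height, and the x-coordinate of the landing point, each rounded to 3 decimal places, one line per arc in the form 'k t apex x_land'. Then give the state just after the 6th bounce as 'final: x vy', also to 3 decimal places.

Arc 1: start y=3.390, vy=17.000 → t=3.589, apex=17.840, x_land=29.034, impact vy=-18.889
  bounce: vy ← 0.84·18.889 = 15.867
Arc 2: start y=0.000, vy=15.867 → t=3.173, apex=12.588, x_land=54.707, impact vy=-15.867
  bounce: vy ← 0.84·15.867 = 13.328
Arc 3: start y=0.000, vy=13.328 → t=2.666, apex=8.882, x_land=76.272, impact vy=-13.328
  bounce: vy ← 0.84·13.328 = 11.196
Arc 4: start y=0.000, vy=11.196 → t=2.239, apex=6.267, x_land=94.387, impact vy=-11.196
  bounce: vy ← 0.84·11.196 = 9.404
Arc 5: start y=0.000, vy=9.404 → t=1.881, apex=4.422, x_land=109.603, impact vy=-9.404
  bounce: vy ← 0.84·9.404 = 7.900
Arc 6: start y=0.000, vy=7.900 → t=1.580, apex=3.120, x_land=122.384, impact vy=-7.900
  bounce: vy ← 0.84·7.900 = 6.636

1 3.589 17.840 29.034
2 3.173 12.588 54.707
3 2.666 8.882 76.272
4 2.239 6.267 94.387
5 1.881 4.422 109.603
6 1.580 3.120 122.384
final: 122.384 6.636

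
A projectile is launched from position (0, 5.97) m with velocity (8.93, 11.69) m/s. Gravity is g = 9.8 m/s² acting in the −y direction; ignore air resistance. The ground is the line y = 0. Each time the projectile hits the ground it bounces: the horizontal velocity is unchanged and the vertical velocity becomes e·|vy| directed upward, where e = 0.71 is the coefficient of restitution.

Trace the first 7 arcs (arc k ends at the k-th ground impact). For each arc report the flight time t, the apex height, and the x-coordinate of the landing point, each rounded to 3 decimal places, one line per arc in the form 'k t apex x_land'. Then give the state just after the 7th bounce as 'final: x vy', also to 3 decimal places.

1 2.818 12.942 25.165
2 2.308 6.524 45.774
3 1.639 3.289 60.406
4 1.163 1.658 70.795
5 0.826 0.836 78.171
6 0.586 0.421 83.408
7 0.416 0.212 87.126
final: 87.126 1.449

Arc 1: start y=5.970, vy=11.690 → t=2.818, apex=12.942, x_land=25.165, impact vy=-15.927
  bounce: vy ← 0.71·15.927 = 11.308
Arc 2: start y=0.000, vy=11.308 → t=2.308, apex=6.524, x_land=45.774, impact vy=-11.308
  bounce: vy ← 0.71·11.308 = 8.029
Arc 3: start y=0.000, vy=8.029 → t=1.639, apex=3.289, x_land=60.406, impact vy=-8.029
  bounce: vy ← 0.71·8.029 = 5.700
Arc 4: start y=0.000, vy=5.700 → t=1.163, apex=1.658, x_land=70.795, impact vy=-5.700
  bounce: vy ← 0.71·5.700 = 4.047
Arc 5: start y=0.000, vy=4.047 → t=0.826, apex=0.836, x_land=78.171, impact vy=-4.047
  bounce: vy ← 0.71·4.047 = 2.874
Arc 6: start y=0.000, vy=2.874 → t=0.586, apex=0.421, x_land=83.408, impact vy=-2.874
  bounce: vy ← 0.71·2.874 = 2.040
Arc 7: start y=0.000, vy=2.040 → t=0.416, apex=0.212, x_land=87.126, impact vy=-2.040
  bounce: vy ← 0.71·2.040 = 1.449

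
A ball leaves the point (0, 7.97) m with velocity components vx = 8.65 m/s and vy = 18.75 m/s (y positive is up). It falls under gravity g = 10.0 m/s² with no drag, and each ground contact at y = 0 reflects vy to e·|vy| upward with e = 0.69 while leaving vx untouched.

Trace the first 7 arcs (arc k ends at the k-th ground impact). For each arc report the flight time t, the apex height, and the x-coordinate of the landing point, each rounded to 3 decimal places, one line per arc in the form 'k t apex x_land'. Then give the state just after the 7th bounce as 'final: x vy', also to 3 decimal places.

1 4.135 25.548 35.772
2 3.119 12.163 62.755
3 2.152 5.791 81.373
4 1.485 2.757 94.219
5 1.025 1.313 103.084
6 0.707 0.625 109.200
7 0.488 0.298 113.420
final: 113.420 1.683

Arc 1: start y=7.970, vy=18.750 → t=4.135, apex=25.548, x_land=35.772, impact vy=-22.604
  bounce: vy ← 0.69·22.604 = 15.597
Arc 2: start y=0.000, vy=15.597 → t=3.119, apex=12.163, x_land=62.755, impact vy=-15.597
  bounce: vy ← 0.69·15.597 = 10.762
Arc 3: start y=0.000, vy=10.762 → t=2.152, apex=5.791, x_land=81.373, impact vy=-10.762
  bounce: vy ← 0.69·10.762 = 7.426
Arc 4: start y=0.000, vy=7.426 → t=1.485, apex=2.757, x_land=94.219, impact vy=-7.426
  bounce: vy ← 0.69·7.426 = 5.124
Arc 5: start y=0.000, vy=5.124 → t=1.025, apex=1.313, x_land=103.084, impact vy=-5.124
  bounce: vy ← 0.69·5.124 = 3.535
Arc 6: start y=0.000, vy=3.535 → t=0.707, apex=0.625, x_land=109.200, impact vy=-3.535
  bounce: vy ← 0.69·3.535 = 2.439
Arc 7: start y=0.000, vy=2.439 → t=0.488, apex=0.298, x_land=113.420, impact vy=-2.439
  bounce: vy ← 0.69·2.439 = 1.683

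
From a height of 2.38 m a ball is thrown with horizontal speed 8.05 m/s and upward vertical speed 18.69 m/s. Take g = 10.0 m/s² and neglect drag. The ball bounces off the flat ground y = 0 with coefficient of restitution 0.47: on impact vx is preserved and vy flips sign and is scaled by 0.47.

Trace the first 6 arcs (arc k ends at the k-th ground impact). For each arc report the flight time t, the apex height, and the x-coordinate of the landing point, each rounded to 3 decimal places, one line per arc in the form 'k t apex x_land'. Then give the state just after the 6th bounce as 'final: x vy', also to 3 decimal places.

Arc 1: start y=2.380, vy=18.690 → t=3.861, apex=19.846, x_land=31.083, impact vy=-19.923
  bounce: vy ← 0.47·19.923 = 9.364
Arc 2: start y=0.000, vy=9.364 → t=1.873, apex=4.384, x_land=46.159, impact vy=-9.364
  bounce: vy ← 0.47·9.364 = 4.401
Arc 3: start y=0.000, vy=4.401 → t=0.880, apex=0.968, x_land=53.244, impact vy=-4.401
  bounce: vy ← 0.47·4.401 = 2.068
Arc 4: start y=0.000, vy=2.068 → t=0.414, apex=0.214, x_land=56.575, impact vy=-2.068
  bounce: vy ← 0.47·2.068 = 0.972
Arc 5: start y=0.000, vy=0.972 → t=0.194, apex=0.047, x_land=58.140, impact vy=-0.972
  bounce: vy ← 0.47·0.972 = 0.457
Arc 6: start y=0.000, vy=0.457 → t=0.091, apex=0.010, x_land=58.875, impact vy=-0.457
  bounce: vy ← 0.47·0.457 = 0.215

1 3.861 19.846 31.083
2 1.873 4.384 46.159
3 0.880 0.968 53.244
4 0.414 0.214 56.575
5 0.194 0.047 58.140
6 0.091 0.010 58.875
final: 58.875 0.215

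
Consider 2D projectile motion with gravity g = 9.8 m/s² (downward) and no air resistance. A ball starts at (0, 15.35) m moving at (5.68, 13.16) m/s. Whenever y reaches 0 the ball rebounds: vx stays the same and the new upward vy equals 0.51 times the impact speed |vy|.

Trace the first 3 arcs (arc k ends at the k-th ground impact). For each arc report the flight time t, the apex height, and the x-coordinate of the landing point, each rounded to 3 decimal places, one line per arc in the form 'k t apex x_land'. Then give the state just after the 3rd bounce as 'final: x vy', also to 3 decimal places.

Arc 1: start y=15.350, vy=13.160 → t=3.565, apex=24.186, x_land=20.247, impact vy=-21.773
  bounce: vy ← 0.51·21.773 = 11.104
Arc 2: start y=0.000, vy=11.104 → t=2.266, apex=6.291, x_land=33.118, impact vy=-11.104
  bounce: vy ← 0.51·11.104 = 5.663
Arc 3: start y=0.000, vy=5.663 → t=1.156, apex=1.636, x_land=39.683, impact vy=-5.663
  bounce: vy ← 0.51·5.663 = 2.888

1 3.565 24.186 20.247
2 2.266 6.291 33.118
3 1.156 1.636 39.683
final: 39.683 2.888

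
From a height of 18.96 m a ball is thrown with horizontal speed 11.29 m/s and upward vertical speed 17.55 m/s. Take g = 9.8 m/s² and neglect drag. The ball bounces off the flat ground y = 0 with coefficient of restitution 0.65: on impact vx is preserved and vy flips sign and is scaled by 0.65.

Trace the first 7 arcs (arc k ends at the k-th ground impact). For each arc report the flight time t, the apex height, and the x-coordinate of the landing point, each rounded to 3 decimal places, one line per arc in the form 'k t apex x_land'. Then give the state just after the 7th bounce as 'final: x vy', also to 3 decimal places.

Arc 1: start y=18.960, vy=17.550 → t=4.451, apex=34.674, x_land=50.251, impact vy=-26.069
  bounce: vy ← 0.65·26.069 = 16.945
Arc 2: start y=0.000, vy=16.945 → t=3.458, apex=14.650, x_land=89.294, impact vy=-16.945
  bounce: vy ← 0.65·16.945 = 11.014
Arc 3: start y=0.000, vy=11.014 → t=2.248, apex=6.190, x_land=114.672, impact vy=-11.014
  bounce: vy ← 0.65·11.014 = 7.159
Arc 4: start y=0.000, vy=7.159 → t=1.461, apex=2.615, x_land=131.168, impact vy=-7.159
  bounce: vy ← 0.65·7.159 = 4.654
Arc 5: start y=0.000, vy=4.654 → t=0.950, apex=1.105, x_land=141.890, impact vy=-4.654
  bounce: vy ← 0.65·4.654 = 3.025
Arc 6: start y=0.000, vy=3.025 → t=0.617, apex=0.467, x_land=148.860, impact vy=-3.025
  bounce: vy ← 0.65·3.025 = 1.966
Arc 7: start y=0.000, vy=1.966 → t=0.401, apex=0.197, x_land=153.390, impact vy=-1.966
  bounce: vy ← 0.65·1.966 = 1.278

1 4.451 34.674 50.251
2 3.458 14.650 89.294
3 2.248 6.190 114.672
4 1.461 2.615 131.168
5 0.950 1.105 141.890
6 0.617 0.467 148.860
7 0.401 0.197 153.390
final: 153.390 1.278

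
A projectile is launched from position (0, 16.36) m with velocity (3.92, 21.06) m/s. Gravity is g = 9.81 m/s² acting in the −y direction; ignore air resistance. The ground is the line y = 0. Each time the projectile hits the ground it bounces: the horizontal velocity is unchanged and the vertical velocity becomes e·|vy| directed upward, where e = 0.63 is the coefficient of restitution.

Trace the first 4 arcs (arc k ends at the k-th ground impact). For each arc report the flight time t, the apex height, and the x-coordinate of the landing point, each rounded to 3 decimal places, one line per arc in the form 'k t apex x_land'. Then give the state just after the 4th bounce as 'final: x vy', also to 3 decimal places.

Arc 1: start y=16.360, vy=21.060 → t=4.965, apex=38.966, x_land=19.464, impact vy=-27.650
  bounce: vy ← 0.63·27.650 = 17.419
Arc 2: start y=0.000, vy=17.419 → t=3.551, apex=15.465, x_land=33.385, impact vy=-17.419
  bounce: vy ← 0.63·17.419 = 10.974
Arc 3: start y=0.000, vy=10.974 → t=2.237, apex=6.138, x_land=42.156, impact vy=-10.974
  bounce: vy ← 0.63·10.974 = 6.914
Arc 4: start y=0.000, vy=6.914 → t=1.410, apex=2.436, x_land=47.681, impact vy=-6.914
  bounce: vy ← 0.63·6.914 = 4.356

1 4.965 38.966 19.464
2 3.551 15.465 33.385
3 2.237 6.138 42.156
4 1.410 2.436 47.681
final: 47.681 4.356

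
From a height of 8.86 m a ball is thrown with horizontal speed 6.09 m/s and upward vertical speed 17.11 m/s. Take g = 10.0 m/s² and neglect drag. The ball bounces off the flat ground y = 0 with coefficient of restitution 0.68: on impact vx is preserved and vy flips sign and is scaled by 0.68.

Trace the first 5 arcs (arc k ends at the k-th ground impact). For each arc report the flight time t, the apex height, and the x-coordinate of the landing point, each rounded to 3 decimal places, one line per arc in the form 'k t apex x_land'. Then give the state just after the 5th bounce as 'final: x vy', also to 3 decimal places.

Arc 1: start y=8.860, vy=17.110 → t=3.879, apex=23.498, x_land=23.622, impact vy=-21.678
  bounce: vy ← 0.68·21.678 = 14.741
Arc 2: start y=0.000, vy=14.741 → t=2.948, apex=10.865, x_land=41.577, impact vy=-14.741
  bounce: vy ← 0.68·14.741 = 10.024
Arc 3: start y=0.000, vy=10.024 → t=2.005, apex=5.024, x_land=53.786, impact vy=-10.024
  bounce: vy ← 0.68·10.024 = 6.816
Arc 4: start y=0.000, vy=6.816 → t=1.363, apex=2.323, x_land=62.089, impact vy=-6.816
  bounce: vy ← 0.68·6.816 = 4.635
Arc 5: start y=0.000, vy=4.635 → t=0.927, apex=1.074, x_land=67.734, impact vy=-4.635
  bounce: vy ← 0.68·4.635 = 3.152

1 3.879 23.498 23.622
2 2.948 10.865 41.577
3 2.005 5.024 53.786
4 1.363 2.323 62.089
5 0.927 1.074 67.734
final: 67.734 3.152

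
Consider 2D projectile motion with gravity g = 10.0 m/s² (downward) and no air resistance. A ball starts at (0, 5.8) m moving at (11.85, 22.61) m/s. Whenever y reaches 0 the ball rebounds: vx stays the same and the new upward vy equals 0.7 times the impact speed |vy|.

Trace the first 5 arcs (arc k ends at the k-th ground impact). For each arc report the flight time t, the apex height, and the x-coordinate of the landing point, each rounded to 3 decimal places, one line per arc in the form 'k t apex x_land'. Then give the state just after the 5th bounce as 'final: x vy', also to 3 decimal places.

Arc 1: start y=5.800, vy=22.610 → t=4.765, apex=31.361, x_land=56.470, impact vy=-25.044
  bounce: vy ← 0.7·25.044 = 17.531
Arc 2: start y=0.000, vy=17.531 → t=3.506, apex=15.367, x_land=98.019, impact vy=-17.531
  bounce: vy ← 0.7·17.531 = 12.272
Arc 3: start y=0.000, vy=12.272 → t=2.454, apex=7.530, x_land=127.102, impact vy=-12.272
  bounce: vy ← 0.7·12.272 = 8.590
Arc 4: start y=0.000, vy=8.590 → t=1.718, apex=3.690, x_land=147.461, impact vy=-8.590
  bounce: vy ← 0.7·8.590 = 6.013
Arc 5: start y=0.000, vy=6.013 → t=1.203, apex=1.808, x_land=161.712, impact vy=-6.013
  bounce: vy ← 0.7·6.013 = 4.209

1 4.765 31.361 56.470
2 3.506 15.367 98.019
3 2.454 7.530 127.102
4 1.718 3.690 147.461
5 1.203 1.808 161.712
final: 161.712 4.209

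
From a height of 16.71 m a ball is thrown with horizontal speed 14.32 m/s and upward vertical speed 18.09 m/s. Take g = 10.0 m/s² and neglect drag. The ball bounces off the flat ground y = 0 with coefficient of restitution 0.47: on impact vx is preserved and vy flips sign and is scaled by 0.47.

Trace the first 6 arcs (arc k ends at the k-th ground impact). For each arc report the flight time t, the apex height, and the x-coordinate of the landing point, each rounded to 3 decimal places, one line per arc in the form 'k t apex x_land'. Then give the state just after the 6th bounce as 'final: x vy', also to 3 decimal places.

1 4.381 33.072 62.734
2 2.418 7.306 97.353
3 1.136 1.614 113.624
4 0.534 0.356 121.272
5 0.251 0.079 124.866
6 0.118 0.017 126.555
final: 126.555 0.277

Arc 1: start y=16.710, vy=18.090 → t=4.381, apex=33.072, x_land=62.734, impact vy=-25.719
  bounce: vy ← 0.47·25.719 = 12.088
Arc 2: start y=0.000, vy=12.088 → t=2.418, apex=7.306, x_land=97.353, impact vy=-12.088
  bounce: vy ← 0.47·12.088 = 5.681
Arc 3: start y=0.000, vy=5.681 → t=1.136, apex=1.614, x_land=113.624, impact vy=-5.681
  bounce: vy ← 0.47·5.681 = 2.670
Arc 4: start y=0.000, vy=2.670 → t=0.534, apex=0.356, x_land=121.272, impact vy=-2.670
  bounce: vy ← 0.47·2.670 = 1.255
Arc 5: start y=0.000, vy=1.255 → t=0.251, apex=0.079, x_land=124.866, impact vy=-1.255
  bounce: vy ← 0.47·1.255 = 0.590
Arc 6: start y=0.000, vy=0.590 → t=0.118, apex=0.017, x_land=126.555, impact vy=-0.590
  bounce: vy ← 0.47·0.590 = 0.277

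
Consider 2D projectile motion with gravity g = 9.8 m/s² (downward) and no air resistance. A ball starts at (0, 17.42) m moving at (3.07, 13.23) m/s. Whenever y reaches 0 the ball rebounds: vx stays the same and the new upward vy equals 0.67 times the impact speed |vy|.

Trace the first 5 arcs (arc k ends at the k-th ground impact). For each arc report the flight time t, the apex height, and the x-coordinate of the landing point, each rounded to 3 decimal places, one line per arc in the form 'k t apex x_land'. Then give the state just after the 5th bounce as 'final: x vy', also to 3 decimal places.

Arc 1: start y=17.420, vy=13.230 → t=3.669, apex=26.350, x_land=11.264, impact vy=-22.726
  bounce: vy ← 0.67·22.726 = 15.226
Arc 2: start y=0.000, vy=15.226 → t=3.107, apex=11.829, x_land=20.803, impact vy=-15.226
  bounce: vy ← 0.67·15.226 = 10.202
Arc 3: start y=0.000, vy=10.202 → t=2.082, apex=5.310, x_land=27.195, impact vy=-10.202
  bounce: vy ← 0.67·10.202 = 6.835
Arc 4: start y=0.000, vy=6.835 → t=1.395, apex=2.384, x_land=31.478, impact vy=-6.835
  bounce: vy ← 0.67·6.835 = 4.580
Arc 5: start y=0.000, vy=4.580 → t=0.935, apex=1.070, x_land=34.347, impact vy=-4.580
  bounce: vy ← 0.67·4.580 = 3.068

1 3.669 26.350 11.264
2 3.107 11.829 20.803
3 2.082 5.310 27.195
4 1.395 2.384 31.478
5 0.935 1.070 34.347
final: 34.347 3.068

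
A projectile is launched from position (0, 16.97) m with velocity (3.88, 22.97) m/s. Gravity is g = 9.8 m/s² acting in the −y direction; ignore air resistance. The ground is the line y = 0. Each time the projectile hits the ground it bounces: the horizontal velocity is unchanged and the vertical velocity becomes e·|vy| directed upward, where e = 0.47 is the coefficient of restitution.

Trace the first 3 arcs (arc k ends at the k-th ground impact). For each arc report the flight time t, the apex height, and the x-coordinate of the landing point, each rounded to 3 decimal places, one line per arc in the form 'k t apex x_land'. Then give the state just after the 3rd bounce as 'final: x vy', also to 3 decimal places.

1 5.337 43.889 20.706
2 2.813 9.695 31.622
3 1.322 2.142 36.752
final: 36.752 3.045

Arc 1: start y=16.970, vy=22.970 → t=5.337, apex=43.889, x_land=20.706, impact vy=-29.330
  bounce: vy ← 0.47·29.330 = 13.785
Arc 2: start y=0.000, vy=13.785 → t=2.813, apex=9.695, x_land=31.622, impact vy=-13.785
  bounce: vy ← 0.47·13.785 = 6.479
Arc 3: start y=0.000, vy=6.479 → t=1.322, apex=2.142, x_land=36.752, impact vy=-6.479
  bounce: vy ← 0.47·6.479 = 3.045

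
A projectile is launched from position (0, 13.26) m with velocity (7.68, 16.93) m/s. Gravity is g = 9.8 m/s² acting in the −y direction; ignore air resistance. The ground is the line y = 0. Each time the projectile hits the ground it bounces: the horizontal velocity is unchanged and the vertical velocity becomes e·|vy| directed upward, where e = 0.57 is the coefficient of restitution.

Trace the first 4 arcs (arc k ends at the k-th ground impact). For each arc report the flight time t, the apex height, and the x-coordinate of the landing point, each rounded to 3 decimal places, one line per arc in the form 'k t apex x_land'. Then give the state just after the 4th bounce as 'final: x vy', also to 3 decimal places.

1 4.113 27.884 31.588
2 2.719 9.059 52.474
3 1.550 2.943 64.378
4 0.884 0.956 71.164
final: 71.164 2.468

Arc 1: start y=13.260, vy=16.930 → t=4.113, apex=27.884, x_land=31.588, impact vy=-23.378
  bounce: vy ← 0.57·23.378 = 13.325
Arc 2: start y=0.000, vy=13.325 → t=2.719, apex=9.059, x_land=52.474, impact vy=-13.325
  bounce: vy ← 0.57·13.325 = 7.595
Arc 3: start y=0.000, vy=7.595 → t=1.550, apex=2.943, x_land=64.378, impact vy=-7.595
  bounce: vy ← 0.57·7.595 = 4.329
Arc 4: start y=0.000, vy=4.329 → t=0.884, apex=0.956, x_land=71.164, impact vy=-4.329
  bounce: vy ← 0.57·4.329 = 2.468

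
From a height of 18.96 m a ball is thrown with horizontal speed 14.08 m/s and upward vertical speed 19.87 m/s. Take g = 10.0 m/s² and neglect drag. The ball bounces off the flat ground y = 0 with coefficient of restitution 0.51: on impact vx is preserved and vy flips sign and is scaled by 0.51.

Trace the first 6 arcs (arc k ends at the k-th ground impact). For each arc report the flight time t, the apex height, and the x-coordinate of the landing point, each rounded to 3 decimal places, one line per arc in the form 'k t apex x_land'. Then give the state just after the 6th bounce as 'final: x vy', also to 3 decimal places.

1 4.769 38.701 67.149
2 2.838 10.066 107.105
3 1.447 2.618 127.482
4 0.738 0.681 137.875
5 0.376 0.177 143.175
6 0.192 0.046 145.878
final: 145.878 0.490

Arc 1: start y=18.960, vy=19.870 → t=4.769, apex=38.701, x_land=67.149, impact vy=-27.821
  bounce: vy ← 0.51·27.821 = 14.189
Arc 2: start y=0.000, vy=14.189 → t=2.838, apex=10.066, x_land=107.105, impact vy=-14.189
  bounce: vy ← 0.51·14.189 = 7.236
Arc 3: start y=0.000, vy=7.236 → t=1.447, apex=2.618, x_land=127.482, impact vy=-7.236
  bounce: vy ← 0.51·7.236 = 3.691
Arc 4: start y=0.000, vy=3.691 → t=0.738, apex=0.681, x_land=137.875, impact vy=-3.691
  bounce: vy ← 0.51·3.691 = 1.882
Arc 5: start y=0.000, vy=1.882 → t=0.376, apex=0.177, x_land=143.175, impact vy=-1.882
  bounce: vy ← 0.51·1.882 = 0.960
Arc 6: start y=0.000, vy=0.960 → t=0.192, apex=0.046, x_land=145.878, impact vy=-0.960
  bounce: vy ← 0.51·0.960 = 0.490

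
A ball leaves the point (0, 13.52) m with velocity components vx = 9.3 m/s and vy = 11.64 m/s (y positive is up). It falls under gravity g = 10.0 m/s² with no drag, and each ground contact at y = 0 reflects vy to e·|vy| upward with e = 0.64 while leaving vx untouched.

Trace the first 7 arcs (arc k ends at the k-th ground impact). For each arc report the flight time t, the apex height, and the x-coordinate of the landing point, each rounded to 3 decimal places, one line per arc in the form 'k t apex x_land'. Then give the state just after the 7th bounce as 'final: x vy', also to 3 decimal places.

Arc 1: start y=13.520, vy=11.640 → t=3.179, apex=20.294, x_land=29.562, impact vy=-20.147
  bounce: vy ← 0.64·20.147 = 12.894
Arc 2: start y=0.000, vy=12.894 → t=2.579, apex=8.313, x_land=53.544, impact vy=-12.894
  bounce: vy ← 0.64·12.894 = 8.252
Arc 3: start y=0.000, vy=8.252 → t=1.650, apex=3.405, x_land=68.893, impact vy=-8.252
  bounce: vy ← 0.64·8.252 = 5.281
Arc 4: start y=0.000, vy=5.281 → t=1.056, apex=1.395, x_land=78.716, impact vy=-5.281
  bounce: vy ← 0.64·5.281 = 3.380
Arc 5: start y=0.000, vy=3.380 → t=0.676, apex=0.571, x_land=85.003, impact vy=-3.380
  bounce: vy ← 0.64·3.380 = 2.163
Arc 6: start y=0.000, vy=2.163 → t=0.433, apex=0.234, x_land=89.027, impact vy=-2.163
  bounce: vy ← 0.64·2.163 = 1.384
Arc 7: start y=0.000, vy=1.384 → t=0.277, apex=0.096, x_land=91.602, impact vy=-1.384
  bounce: vy ← 0.64·1.384 = 0.886

1 3.179 20.294 29.562
2 2.579 8.313 53.544
3 1.650 3.405 68.893
4 1.056 1.395 78.716
5 0.676 0.571 85.003
6 0.433 0.234 89.027
7 0.277 0.096 91.602
final: 91.602 0.886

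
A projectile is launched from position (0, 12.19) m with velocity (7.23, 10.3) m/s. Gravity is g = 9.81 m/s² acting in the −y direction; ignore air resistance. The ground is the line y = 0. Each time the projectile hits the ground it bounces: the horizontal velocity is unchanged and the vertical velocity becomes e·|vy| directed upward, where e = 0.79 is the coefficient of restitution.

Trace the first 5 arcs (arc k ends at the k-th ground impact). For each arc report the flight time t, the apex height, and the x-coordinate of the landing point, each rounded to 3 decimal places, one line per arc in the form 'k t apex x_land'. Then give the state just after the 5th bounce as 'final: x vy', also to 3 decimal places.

1 2.944 17.597 21.285
2 2.993 10.982 42.923
3 2.364 6.854 60.016
4 1.868 4.278 73.519
5 1.476 2.670 84.187
final: 84.187 5.718

Arc 1: start y=12.190, vy=10.300 → t=2.944, apex=17.597, x_land=21.285, impact vy=-18.581
  bounce: vy ← 0.79·18.581 = 14.679
Arc 2: start y=0.000, vy=14.679 → t=2.993, apex=10.982, x_land=42.923, impact vy=-14.679
  bounce: vy ← 0.79·14.679 = 11.596
Arc 3: start y=0.000, vy=11.596 → t=2.364, apex=6.854, x_land=60.016, impact vy=-11.596
  bounce: vy ← 0.79·11.596 = 9.161
Arc 4: start y=0.000, vy=9.161 → t=1.868, apex=4.278, x_land=73.519, impact vy=-9.161
  bounce: vy ← 0.79·9.161 = 7.237
Arc 5: start y=0.000, vy=7.237 → t=1.476, apex=2.670, x_land=84.187, impact vy=-7.237
  bounce: vy ← 0.79·7.237 = 5.718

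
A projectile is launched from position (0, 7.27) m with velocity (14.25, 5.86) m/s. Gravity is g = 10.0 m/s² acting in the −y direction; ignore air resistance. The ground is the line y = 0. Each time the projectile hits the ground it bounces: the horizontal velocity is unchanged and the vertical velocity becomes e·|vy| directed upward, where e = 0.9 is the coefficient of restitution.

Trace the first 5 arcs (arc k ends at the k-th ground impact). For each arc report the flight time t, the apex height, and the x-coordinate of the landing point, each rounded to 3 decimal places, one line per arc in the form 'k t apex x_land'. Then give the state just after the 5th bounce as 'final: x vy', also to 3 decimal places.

1 1.927 8.987 27.455
2 2.413 7.279 61.843
3 2.172 5.896 92.793
4 1.955 4.776 120.647
5 1.759 3.869 145.716
final: 145.716 7.917

Arc 1: start y=7.270, vy=5.860 → t=1.927, apex=8.987, x_land=27.455, impact vy=-13.407
  bounce: vy ← 0.9·13.407 = 12.066
Arc 2: start y=0.000, vy=12.066 → t=2.413, apex=7.279, x_land=61.843, impact vy=-12.066
  bounce: vy ← 0.9·12.066 = 10.859
Arc 3: start y=0.000, vy=10.859 → t=2.172, apex=5.896, x_land=92.793, impact vy=-10.859
  bounce: vy ← 0.9·10.859 = 9.773
Arc 4: start y=0.000, vy=9.773 → t=1.955, apex=4.776, x_land=120.647, impact vy=-9.773
  bounce: vy ← 0.9·9.773 = 8.796
Arc 5: start y=0.000, vy=8.796 → t=1.759, apex=3.869, x_land=145.716, impact vy=-8.796
  bounce: vy ← 0.9·8.796 = 7.917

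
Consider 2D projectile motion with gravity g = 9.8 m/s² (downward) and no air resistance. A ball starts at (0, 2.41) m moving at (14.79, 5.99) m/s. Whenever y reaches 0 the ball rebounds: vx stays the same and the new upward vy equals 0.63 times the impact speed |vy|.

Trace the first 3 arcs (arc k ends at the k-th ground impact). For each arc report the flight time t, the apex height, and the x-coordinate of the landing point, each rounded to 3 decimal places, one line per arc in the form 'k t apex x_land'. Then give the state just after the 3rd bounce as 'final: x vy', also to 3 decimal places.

1 1.542 4.241 22.799
2 1.172 1.683 40.135
3 0.738 0.668 51.057
final: 51.057 2.280

Arc 1: start y=2.410, vy=5.990 → t=1.542, apex=4.241, x_land=22.799, impact vy=-9.117
  bounce: vy ← 0.63·9.117 = 5.744
Arc 2: start y=0.000, vy=5.744 → t=1.172, apex=1.683, x_land=40.135, impact vy=-5.744
  bounce: vy ← 0.63·5.744 = 3.618
Arc 3: start y=0.000, vy=3.618 → t=0.738, apex=0.668, x_land=51.057, impact vy=-3.618
  bounce: vy ← 0.63·3.618 = 2.280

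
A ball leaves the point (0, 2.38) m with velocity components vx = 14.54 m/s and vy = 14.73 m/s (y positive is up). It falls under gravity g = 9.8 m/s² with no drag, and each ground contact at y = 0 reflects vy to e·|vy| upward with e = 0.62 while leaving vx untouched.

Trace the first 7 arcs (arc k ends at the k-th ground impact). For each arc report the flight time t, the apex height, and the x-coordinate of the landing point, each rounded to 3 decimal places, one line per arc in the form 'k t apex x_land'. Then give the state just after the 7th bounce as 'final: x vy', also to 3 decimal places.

Arc 1: start y=2.380, vy=14.730 → t=3.160, apex=13.450, x_land=45.944, impact vy=-16.236
  bounce: vy ← 0.62·16.236 = 10.067
Arc 2: start y=0.000, vy=10.067 → t=2.054, apex=5.170, x_land=75.815, impact vy=-10.067
  bounce: vy ← 0.62·10.067 = 6.241
Arc 3: start y=0.000, vy=6.241 → t=1.274, apex=1.987, x_land=94.335, impact vy=-6.241
  bounce: vy ← 0.62·6.241 = 3.870
Arc 4: start y=0.000, vy=3.870 → t=0.790, apex=0.764, x_land=105.817, impact vy=-3.870
  bounce: vy ← 0.62·3.870 = 2.399
Arc 5: start y=0.000, vy=2.399 → t=0.490, apex=0.294, x_land=112.937, impact vy=-2.399
  bounce: vy ← 0.62·2.399 = 1.487
Arc 6: start y=0.000, vy=1.487 → t=0.304, apex=0.113, x_land=117.350, impact vy=-1.487
  bounce: vy ← 0.62·1.487 = 0.922
Arc 7: start y=0.000, vy=0.922 → t=0.188, apex=0.043, x_land=120.087, impact vy=-0.922
  bounce: vy ← 0.62·0.922 = 0.572

1 3.160 13.450 45.944
2 2.054 5.170 75.815
3 1.274 1.987 94.335
4 0.790 0.764 105.817
5 0.490 0.294 112.937
6 0.304 0.113 117.350
7 0.188 0.043 120.087
final: 120.087 0.572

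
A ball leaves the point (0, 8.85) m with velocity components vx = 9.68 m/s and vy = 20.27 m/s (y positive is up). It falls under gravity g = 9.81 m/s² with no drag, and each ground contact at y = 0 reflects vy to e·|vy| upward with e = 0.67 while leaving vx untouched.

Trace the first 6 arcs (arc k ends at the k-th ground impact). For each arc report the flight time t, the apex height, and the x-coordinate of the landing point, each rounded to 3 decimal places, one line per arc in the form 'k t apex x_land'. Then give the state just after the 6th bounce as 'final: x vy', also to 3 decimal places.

Arc 1: start y=8.850, vy=20.270 → t=4.531, apex=29.792, x_land=43.858, impact vy=-24.177
  bounce: vy ← 0.67·24.177 = 16.198
Arc 2: start y=0.000, vy=16.198 → t=3.302, apex=13.373, x_land=75.825, impact vy=-16.198
  bounce: vy ← 0.67·16.198 = 10.853
Arc 3: start y=0.000, vy=10.853 → t=2.213, apex=6.003, x_land=97.243, impact vy=-10.853
  bounce: vy ← 0.67·10.853 = 7.271
Arc 4: start y=0.000, vy=7.271 → t=1.482, apex=2.695, x_land=111.593, impact vy=-7.271
  bounce: vy ← 0.67·7.271 = 4.872
Arc 5: start y=0.000, vy=4.872 → t=0.993, apex=1.210, x_land=121.208, impact vy=-4.872
  bounce: vy ← 0.67·4.872 = 3.264
Arc 6: start y=0.000, vy=3.264 → t=0.665, apex=0.543, x_land=127.650, impact vy=-3.264
  bounce: vy ← 0.67·3.264 = 2.187

1 4.531 29.792 43.858
2 3.302 13.373 75.825
3 2.213 6.003 97.243
4 1.482 2.695 111.593
5 0.993 1.210 121.208
6 0.665 0.543 127.650
final: 127.650 2.187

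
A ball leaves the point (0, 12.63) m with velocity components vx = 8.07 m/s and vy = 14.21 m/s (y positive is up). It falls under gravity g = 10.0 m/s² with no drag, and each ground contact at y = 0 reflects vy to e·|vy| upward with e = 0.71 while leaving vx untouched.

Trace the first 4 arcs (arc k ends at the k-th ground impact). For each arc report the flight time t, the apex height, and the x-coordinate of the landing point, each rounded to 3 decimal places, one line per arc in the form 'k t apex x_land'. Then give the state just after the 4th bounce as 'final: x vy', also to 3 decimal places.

Arc 1: start y=12.630, vy=14.210 → t=3.553, apex=22.726, x_land=28.672, impact vy=-21.320
  bounce: vy ← 0.71·21.320 = 15.137
Arc 2: start y=0.000, vy=15.137 → t=3.027, apex=11.456, x_land=53.103, impact vy=-15.137
  bounce: vy ← 0.71·15.137 = 10.747
Arc 3: start y=0.000, vy=10.747 → t=2.149, apex=5.775, x_land=70.449, impact vy=-10.747
  bounce: vy ← 0.71·10.747 = 7.631
Arc 4: start y=0.000, vy=7.631 → t=1.526, apex=2.911, x_land=82.765, impact vy=-7.631
  bounce: vy ← 0.71·7.631 = 5.418

1 3.553 22.726 28.672
2 3.027 11.456 53.103
3 2.149 5.775 70.449
4 1.526 2.911 82.765
final: 82.765 5.418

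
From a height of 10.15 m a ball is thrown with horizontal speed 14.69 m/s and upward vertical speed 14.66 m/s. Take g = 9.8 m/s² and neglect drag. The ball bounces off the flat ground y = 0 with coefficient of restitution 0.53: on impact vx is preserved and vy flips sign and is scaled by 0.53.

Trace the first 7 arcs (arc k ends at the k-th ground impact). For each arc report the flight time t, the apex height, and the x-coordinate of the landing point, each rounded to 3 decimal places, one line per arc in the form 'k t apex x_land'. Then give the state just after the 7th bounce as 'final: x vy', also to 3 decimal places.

Arc 1: start y=10.150, vy=14.660 → t=3.572, apex=21.115, x_land=52.469, impact vy=-20.343
  bounce: vy ← 0.53·20.343 = 10.782
Arc 2: start y=0.000, vy=10.782 → t=2.200, apex=5.931, x_land=84.794, impact vy=-10.782
  bounce: vy ← 0.53·10.782 = 5.714
Arc 3: start y=0.000, vy=5.714 → t=1.166, apex=1.666, x_land=101.925, impact vy=-5.714
  bounce: vy ← 0.53·5.714 = 3.029
Arc 4: start y=0.000, vy=3.029 → t=0.618, apex=0.468, x_land=111.005, impact vy=-3.029
  bounce: vy ← 0.53·3.029 = 1.605
Arc 5: start y=0.000, vy=1.605 → t=0.328, apex=0.131, x_land=115.817, impact vy=-1.605
  bounce: vy ← 0.53·1.605 = 0.851
Arc 6: start y=0.000, vy=0.851 → t=0.174, apex=0.037, x_land=118.368, impact vy=-0.851
  bounce: vy ← 0.53·0.851 = 0.451
Arc 7: start y=0.000, vy=0.451 → t=0.092, apex=0.010, x_land=119.720, impact vy=-0.451
  bounce: vy ← 0.53·0.451 = 0.239

1 3.572 21.115 52.469
2 2.200 5.931 84.794
3 1.166 1.666 101.925
4 0.618 0.468 111.005
5 0.328 0.131 115.817
6 0.174 0.037 118.368
7 0.092 0.010 119.720
final: 119.720 0.239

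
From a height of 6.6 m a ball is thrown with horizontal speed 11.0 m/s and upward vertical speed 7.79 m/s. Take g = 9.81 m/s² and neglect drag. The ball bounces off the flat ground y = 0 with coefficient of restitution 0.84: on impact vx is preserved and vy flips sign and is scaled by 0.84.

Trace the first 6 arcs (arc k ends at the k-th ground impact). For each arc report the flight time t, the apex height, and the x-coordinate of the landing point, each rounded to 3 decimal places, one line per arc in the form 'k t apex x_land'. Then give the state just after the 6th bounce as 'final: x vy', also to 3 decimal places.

1 2.200 9.693 24.198
2 2.362 6.839 50.177
3 1.984 4.826 71.998
4 1.666 3.405 90.329
5 1.400 2.403 105.726
6 1.176 1.695 118.660
final: 118.660 4.845

Arc 1: start y=6.600, vy=7.790 → t=2.200, apex=9.693, x_land=24.198, impact vy=-13.790
  bounce: vy ← 0.84·13.790 = 11.584
Arc 2: start y=0.000, vy=11.584 → t=2.362, apex=6.839, x_land=50.177, impact vy=-11.584
  bounce: vy ← 0.84·11.584 = 9.731
Arc 3: start y=0.000, vy=9.731 → t=1.984, apex=4.826, x_land=71.998, impact vy=-9.731
  bounce: vy ← 0.84·9.731 = 8.174
Arc 4: start y=0.000, vy=8.174 → t=1.666, apex=3.405, x_land=90.329, impact vy=-8.174
  bounce: vy ← 0.84·8.174 = 6.866
Arc 5: start y=0.000, vy=6.866 → t=1.400, apex=2.403, x_land=105.726, impact vy=-6.866
  bounce: vy ← 0.84·6.866 = 5.767
Arc 6: start y=0.000, vy=5.767 → t=1.176, apex=1.695, x_land=118.660, impact vy=-5.767
  bounce: vy ← 0.84·5.767 = 4.845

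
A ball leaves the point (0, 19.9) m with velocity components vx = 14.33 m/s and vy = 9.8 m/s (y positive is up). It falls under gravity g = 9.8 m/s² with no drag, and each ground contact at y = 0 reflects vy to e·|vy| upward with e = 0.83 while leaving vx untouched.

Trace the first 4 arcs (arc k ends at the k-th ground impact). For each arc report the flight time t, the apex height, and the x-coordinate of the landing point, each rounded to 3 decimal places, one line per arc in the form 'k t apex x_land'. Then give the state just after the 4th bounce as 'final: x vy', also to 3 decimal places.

1 3.250 24.800 46.568
2 3.735 17.085 100.084
3 3.100 11.770 144.502
4 2.573 8.108 181.369
final: 181.369 10.463

Arc 1: start y=19.900, vy=9.800 → t=3.250, apex=24.800, x_land=46.568, impact vy=-22.047
  bounce: vy ← 0.83·22.047 = 18.299
Arc 2: start y=0.000, vy=18.299 → t=3.735, apex=17.085, x_land=100.084, impact vy=-18.299
  bounce: vy ← 0.83·18.299 = 15.188
Arc 3: start y=0.000, vy=15.188 → t=3.100, apex=11.770, x_land=144.502, impact vy=-15.188
  bounce: vy ← 0.83·15.188 = 12.606
Arc 4: start y=0.000, vy=12.606 → t=2.573, apex=8.108, x_land=181.369, impact vy=-12.606
  bounce: vy ← 0.83·12.606 = 10.463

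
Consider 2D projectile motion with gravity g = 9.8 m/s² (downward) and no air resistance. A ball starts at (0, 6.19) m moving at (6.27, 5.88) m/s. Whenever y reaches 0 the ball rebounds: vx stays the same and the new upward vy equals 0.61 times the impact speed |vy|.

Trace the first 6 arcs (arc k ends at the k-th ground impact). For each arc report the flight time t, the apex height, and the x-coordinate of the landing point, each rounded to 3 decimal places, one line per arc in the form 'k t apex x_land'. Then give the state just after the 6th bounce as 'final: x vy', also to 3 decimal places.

Arc 1: start y=6.190, vy=5.880 → t=1.874, apex=7.954, x_land=11.750, impact vy=-12.486
  bounce: vy ← 0.61·12.486 = 7.616
Arc 2: start y=0.000, vy=7.616 → t=1.554, apex=2.960, x_land=21.496, impact vy=-7.616
  bounce: vy ← 0.61·7.616 = 4.646
Arc 3: start y=0.000, vy=4.646 → t=0.948, apex=1.101, x_land=27.441, impact vy=-4.646
  bounce: vy ← 0.61·4.646 = 2.834
Arc 4: start y=0.000, vy=2.834 → t=0.578, apex=0.410, x_land=31.068, impact vy=-2.834
  bounce: vy ← 0.61·2.834 = 1.729
Arc 5: start y=0.000, vy=1.729 → t=0.353, apex=0.152, x_land=33.280, impact vy=-1.729
  bounce: vy ← 0.61·1.729 = 1.055
Arc 6: start y=0.000, vy=1.055 → t=0.215, apex=0.057, x_land=34.629, impact vy=-1.055
  bounce: vy ← 0.61·1.055 = 0.643

1 1.874 7.954 11.750
2 1.554 2.960 21.496
3 0.948 1.101 27.441
4 0.578 0.410 31.068
5 0.353 0.152 33.280
6 0.215 0.057 34.629
final: 34.629 0.643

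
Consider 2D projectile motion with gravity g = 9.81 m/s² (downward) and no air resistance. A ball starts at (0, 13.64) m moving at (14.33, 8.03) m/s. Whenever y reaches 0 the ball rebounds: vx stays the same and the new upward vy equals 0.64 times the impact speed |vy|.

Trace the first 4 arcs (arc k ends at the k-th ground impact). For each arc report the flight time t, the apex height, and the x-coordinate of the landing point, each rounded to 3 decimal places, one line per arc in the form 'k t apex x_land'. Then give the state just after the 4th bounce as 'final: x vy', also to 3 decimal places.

Arc 1: start y=13.640, vy=8.030 → t=2.676, apex=16.926, x_land=38.350, impact vy=-18.224
  bounce: vy ← 0.64·18.224 = 11.663
Arc 2: start y=0.000, vy=11.663 → t=2.378, apex=6.933, x_land=72.424, impact vy=-11.663
  bounce: vy ← 0.64·11.663 = 7.464
Arc 3: start y=0.000, vy=7.464 → t=1.522, apex=2.840, x_land=94.231, impact vy=-7.464
  bounce: vy ← 0.64·7.464 = 4.777
Arc 4: start y=0.000, vy=4.777 → t=0.974, apex=1.163, x_land=108.188, impact vy=-4.777
  bounce: vy ← 0.64·4.777 = 3.057

1 2.676 16.926 38.350
2 2.378 6.933 72.424
3 1.522 2.840 94.231
4 0.974 1.163 108.188
final: 108.188 3.057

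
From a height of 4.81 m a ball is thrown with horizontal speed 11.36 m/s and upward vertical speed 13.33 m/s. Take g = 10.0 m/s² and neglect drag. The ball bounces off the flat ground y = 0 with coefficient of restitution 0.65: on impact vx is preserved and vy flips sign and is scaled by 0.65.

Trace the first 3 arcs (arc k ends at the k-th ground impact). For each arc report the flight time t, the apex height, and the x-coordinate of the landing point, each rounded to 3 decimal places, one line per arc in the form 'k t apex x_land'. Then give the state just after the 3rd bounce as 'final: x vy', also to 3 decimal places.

Arc 1: start y=4.810, vy=13.330 → t=2.988, apex=13.694, x_land=33.943, impact vy=-16.550
  bounce: vy ← 0.65·16.550 = 10.757
Arc 2: start y=0.000, vy=10.757 → t=2.151, apex=5.786, x_land=58.384, impact vy=-10.757
  bounce: vy ← 0.65·10.757 = 6.992
Arc 3: start y=0.000, vy=6.992 → t=1.398, apex=2.445, x_land=74.270, impact vy=-6.992
  bounce: vy ← 0.65·6.992 = 4.545

1 2.988 13.694 33.943
2 2.151 5.786 58.384
3 1.398 2.445 74.270
final: 74.270 4.545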